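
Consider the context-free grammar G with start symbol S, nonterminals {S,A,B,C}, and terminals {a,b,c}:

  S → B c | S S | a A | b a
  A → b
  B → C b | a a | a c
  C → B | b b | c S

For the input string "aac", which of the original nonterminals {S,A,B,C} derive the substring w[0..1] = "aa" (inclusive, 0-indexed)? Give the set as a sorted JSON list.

CNF form of G:
  S -> B T2 | S S | T0 T1 | T1 A
  A -> b
  B -> C T0 | T1 T1 | T1 T2
  C -> C T0 | T0 T0 | T1 T1 | T1 T2 | T2 S
  T0 -> b
  T1 -> a
  T2 -> c

Fill CYK table bottom-up — only the sub-triangle for w[0..1]:
  T[0,0] 'a' = {T1}  orig:{}
  T[1,1] 'a' = {T1}  orig:{}
  T[0,1] 'aa' = {B,C}

Original NTs in T[0,1] deriving "aa": ["B", "C"]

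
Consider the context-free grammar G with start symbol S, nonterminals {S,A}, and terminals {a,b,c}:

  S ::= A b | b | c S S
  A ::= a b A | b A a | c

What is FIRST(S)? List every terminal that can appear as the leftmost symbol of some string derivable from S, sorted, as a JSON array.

Compute FIRST by fixpoint:
round 1:
  A via A→a b A: +{a}
  A via A→b A a: +{b}
  A via A→c: +{c}
  S via S→A b: +{a,b,c}
  S: {a,b,c}  A: {a,b,c}
round 2: (no change)
  S: {a,b,c}  A: {a,b,c}

FIRST(S) = ["a", "b", "c"]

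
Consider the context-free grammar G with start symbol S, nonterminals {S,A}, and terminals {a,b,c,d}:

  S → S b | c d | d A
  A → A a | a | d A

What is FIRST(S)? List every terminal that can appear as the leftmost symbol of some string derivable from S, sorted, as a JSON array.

FIRST sets, iterate to fixpoint:
pass 1:
  A via A→a: +{a}
  A via A→d A: +{d}
  S via S→c d: +{c}
  S via S→d A: +{d}
  FIRST[S]={c,d}  FIRST[A]={a,d}
pass 2: (no change)
  FIRST[S]={c,d}  FIRST[A]={a,d}

FIRST(S) = ["c", "d"]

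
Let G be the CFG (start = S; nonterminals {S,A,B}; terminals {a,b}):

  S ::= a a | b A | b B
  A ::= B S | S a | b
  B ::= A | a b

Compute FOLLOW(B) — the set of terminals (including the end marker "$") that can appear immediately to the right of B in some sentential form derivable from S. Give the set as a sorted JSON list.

FIRST sets, iterate to fixpoint:
iter 1:
  A via A→b: +{b}
  B via B→A: +{b}
  B via B→a b: +{a}
  S via S→a a: +{a}
  S via S→b A: +{b}
  FIRST[S]={a,b}  FIRST[A]={b}  FIRST[B]={a,b}
iter 2:
  A via A→B S: +{a}
  FIRST[S]={a,b}  FIRST[A]={a,b}  FIRST[B]={a,b}
iter 3: (stable)
  FIRST[S]={a,b}  FIRST[A]={a,b}  FIRST[B]={a,b}

Compute FOLLOW by fixpoint:
seed FOLLOW(S) with $
iter 1:
  A→B S: FOLLOW(B) ⊇ FIRST(S) = {a,b}; new: +{a,b}
  A→S a: FOLLOW(S) ⊇ FIRST(a) = {a}; new: +{a}
  B→A: FOLLOW(A) ⊇ FOLLOW(B) ⊇ {a,b}; new: +{a,b}
  S→b A: FOLLOW(A) ⊇ FOLLOW(S) ⊇ {$,a}; new: +{$}
  S→b B: FOLLOW(B) ⊇ FOLLOW(S) ⊇ {$,a}; new: +{$}
  FOLLOW[S]={$,a}  FOLLOW[A]={$,a,b}  FOLLOW[B]={$,a,b}
iter 2:
  A→B S: FOLLOW(S) ⊇ FOLLOW(A) ⊇ {$,a,b}; new: +{b}
  FOLLOW[S]={$,a,b}  FOLLOW[A]={$,a,b}  FOLLOW[B]={$,a,b}
iter 3: done
  FOLLOW[S]={$,a,b}  FOLLOW[A]={$,a,b}  FOLLOW[B]={$,a,b}

FOLLOW(B) = ["$", "a", "b"]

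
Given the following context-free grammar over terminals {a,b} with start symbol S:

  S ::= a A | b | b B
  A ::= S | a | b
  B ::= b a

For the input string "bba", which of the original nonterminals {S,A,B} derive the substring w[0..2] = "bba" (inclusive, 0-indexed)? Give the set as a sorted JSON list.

Convert to CNF:
  S -> T0 A | T1 B | b
  A -> T0 A | T1 B | a | b
  B -> T1 T0
  T0 -> a
  T1 -> b

CYK table (by increasing span) — only the sub-triangle for w[0..2]:
  T[0,0] 'b' = {A,S,T1}  orig:{A,S}
  T[1,1] 'b' = {A,S,T1}  orig:{A,S}
  T[2,2] 'a' = {A,T0}  orig:{A}
  T[0,1] 'bb' = ∅
  T[1,2] 'ba' = {B}
  T[0,2] 'bba' = {A,S}

Original NTs in T[0,2] deriving "bba": ["A", "S"]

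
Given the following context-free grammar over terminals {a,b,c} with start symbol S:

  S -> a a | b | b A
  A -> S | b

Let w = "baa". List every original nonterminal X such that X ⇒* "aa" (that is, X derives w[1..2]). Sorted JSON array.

Convert to CNF:
  S -> T0 T0 | T1 A | b
  A -> T0 T0 | T1 A | b
  T0 -> a
  T1 -> b

CYK fill — only the sub-triangle for w[1..2]:
  cell(1,1) a: {T0}  orig:{}
  cell(2,2) a: {T0}  orig:{}
  cell(1,2) aa: {A,S}

Original NTs in T[1,2] deriving "aa": ["A", "S"]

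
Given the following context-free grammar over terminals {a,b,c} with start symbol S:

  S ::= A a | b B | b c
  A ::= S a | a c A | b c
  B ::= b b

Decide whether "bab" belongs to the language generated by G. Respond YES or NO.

Convert to CNF:
  S -> A T0 | T2 B | T2 T1
  A -> S T0 | T0 X3 | T2 T1
  B -> T2 T2
  T0 -> a
  T1 -> c
  T2 -> b
  X3 -> T1 A

CYK fill:
  T[0,0] 'b' = {T2}  orig:{}
  T[1,1] 'a' = {T0}  orig:{}
  T[2,2] 'b' = {T2}  orig:{}
  T[0,1] 'ba' = ∅
  T[1,2] 'ab' = ∅
  T[0,2] 'bab' = ∅

S ∉ T[0,2] ⇒ NO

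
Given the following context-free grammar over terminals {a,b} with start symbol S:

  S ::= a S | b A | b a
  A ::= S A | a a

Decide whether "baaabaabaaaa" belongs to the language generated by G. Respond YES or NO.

CNF form of G:
  S -> T0 S | T1 A | T1 T0
  A -> S A | T0 T0
  T0 -> a
  T1 -> b

Fill CYK table bottom-up:
  [0..0]={T1}  "b"  orig:{}
  [1..1]={T0}  "a"  orig:{}
  [2..2]={T0}  "a"  orig:{}
  [3..3]={T0}  "a"  orig:{}
  [4..4]={T1}  "b"  orig:{}
  [5..5]={T0}  "a"  orig:{}
  [6..6]={T0}  "a"  orig:{}
  [7..7]={T1}  "b"  orig:{}
  [8..8]={T0}  "a"  orig:{}
  [9..9]={T0}  "a"  orig:{}
  [10..10]={T0}  "a"  orig:{}
  [11..11]={T0}  "a"  orig:{}
  [0..1]={S}  "ba"
  [1..2]={A}  "aa"
  [2..3]={A}  "aa"
  [3..4]=∅  "ab"
  [4..5]={S}  "ba"
  [5..6]={A}  "aa"
  [6..7]=∅  "ab"
  [7..8]={S}  "ba"
  [8..9]={A}  "aa"
  [9..10]={A}  "aa"
  [10..11]={A}  "aa"
  [0..2]={S}  "baa"
  [1..3]=∅  "aaa"
  [2..4]=∅  "aab"
  [3..5]={S}  "aba"
  [4..6]={S}  "baa"
  [5..7]=∅  "aab"
  [6..8]={S}  "aba"
  [7..9]={S}  "baa"
  [8..10]=∅  "aaa"
  [9..11]=∅  "aaa"
  [0..3]={A}  "baaa"
  [1..4]=∅  "aaab"
  [2..5]={S}  "aaba"
  [3..6]={S}  "abaa"
  [4..7]=∅  "baab"
  [5..8]={S}  "aaba"
  [6..9]={S}  "abaa"
  [7..10]={A}  "baaa"
  [8..11]=∅  "aaaa"
  [0..4]=∅  "baaab"
  [1..5]={S}  "aaaba"
  [2..6]={S}  "aabaa"
  [3..7]=∅  "abaab"
  [4..8]=∅  "baaba"
  [5..9]={S}  "aabaa"
  [6..10]={A}  "abaaa"
  [7..11]={A}  "baaaa"
  [0..5]=∅  "baaaba"
  [1..6]={S}  "aaabaa"
  [2..7]=∅  "aabaab"
  [3..8]=∅  "abaaba"
  [4..9]=∅  "baabaa"
  [5..10]={A}  "aabaaa"
  [6..11]={A}  "abaaaa"
  [0..6]=∅  "baaabaa"
  [1..7]=∅  "aaabaab"
  [2..8]=∅  "aabaaba"
  [3..9]=∅  "abaabaa"
  [4..10]={A,S}  "baabaaa"
  [5..11]={A}  "aabaaaa"
  [0..7]=∅  "baaabaab"
  [1..8]=∅  "aaabaaba"
  [2..9]=∅  "aabaabaa"
  [3..10]={A,S}  "abaabaaa"
  [4..11]={A,S}  "baabaaaa"
  [0..8]=∅  "baaabaaba"
  [1..9]=∅  "aaabaabaa"
  [2..10]={A,S}  "aabaabaaa"
  [3..11]={A,S}  "abaabaaaa"
  [0..9]=∅  "baaabaabaa"
  [1..10]={A,S}  "aaabaabaaa"
  [2..11]={A,S}  "aabaabaaaa"
  [0..10]={A,S}  "baaabaabaaa"
  [1..11]={A,S}  "aaabaabaaaa"
  [0..11]={A,S}  "baaabaabaaaa"

S ∈ T[0,11] ⇒ YES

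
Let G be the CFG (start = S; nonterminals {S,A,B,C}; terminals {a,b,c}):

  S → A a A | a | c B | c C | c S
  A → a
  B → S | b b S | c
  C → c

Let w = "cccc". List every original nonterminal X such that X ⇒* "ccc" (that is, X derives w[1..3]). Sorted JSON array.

CNF form of G:
  S -> A X5 | T2 B | T2 C | T2 S | a
  A -> a
  B -> A X3 | T1 X4 | T2 B | T2 C | T2 S | a | c
  C -> c
  T0 -> a
  T1 -> b
  T2 -> c
  X3 -> T0 A
  X4 -> T1 S
  X5 -> T0 A

CYK table (by increasing span) (cells [i..j] with 1 ≤ i ≤ j ≤ 3 only):
  [1..1]={B,C,T2}  "c"  orig:{B,C}
  [2..2]={B,C,T2}  "c"  orig:{B,C}
  [3..3]={B,C,T2}  "c"  orig:{B,C}
  [1..2]={B,S}  "cc"
  [2..3]={B,S}  "cc"
  [1..3]={B,S}  "ccc"

Original NTs in T[1,3] deriving "ccc": ["B", "S"]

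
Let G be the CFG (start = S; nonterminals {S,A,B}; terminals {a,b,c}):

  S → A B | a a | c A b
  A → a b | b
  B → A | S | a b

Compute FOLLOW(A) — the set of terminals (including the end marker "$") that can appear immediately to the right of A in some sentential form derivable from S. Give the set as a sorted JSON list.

FIRST iteration:
[1]
  A via A→a b: +{a}
  A via A→b: +{b}
  B via B→A: +{a,b}
  S via S→A B: +{a,b}
  S via S→c A b: +{c}
  FIRST[S]={a,b,c}  FIRST[A]={a,b}  FIRST[B]={a,b}
[2]
  B via B→S: +{c}
  FIRST[S]={a,b,c}  FIRST[A]={a,b}  FIRST[B]={a,b,c}
[3] done
  FIRST[S]={a,b,c}  FIRST[A]={a,b}  FIRST[B]={a,b,c}

FOLLOW iteration:
initialize: $ ∈ FOLLOW(S)
round 1:
  S→A B: FOLLOW(A) ⊇ FIRST(B) = {a,b,c}; new: +{a,b,c}
  S→A B: FOLLOW(B) ⊇ FOLLOW(S) ⊇ {$}; new: +{$}
  FOLLOW(S)={$}  FOLLOW(A)={a,b,c}  FOLLOW(B)={$}
round 2:
  B→A: FOLLOW(A) ⊇ FOLLOW(B) ⊇ {$}; new: +{$}
  FOLLOW(S)={$}  FOLLOW(A)={$,a,b,c}  FOLLOW(B)={$}
round 3: (no change)
  FOLLOW(S)={$}  FOLLOW(A)={$,a,b,c}  FOLLOW(B)={$}

FOLLOW(A) = ["$", "a", "b", "c"]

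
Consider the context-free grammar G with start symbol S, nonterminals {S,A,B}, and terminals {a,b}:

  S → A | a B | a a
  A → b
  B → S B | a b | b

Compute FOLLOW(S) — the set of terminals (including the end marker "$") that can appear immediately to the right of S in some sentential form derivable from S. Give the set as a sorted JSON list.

FIRST iteration:
iter 1:
  A via A→b: +{b}
  B via B→a b: +{a}
  B via B→b: +{b}
  S via S→A: +{b}
  S via S→a B: +{a}
  S: {a,b}  A: {b}  B: {a,b}
iter 2: — fixpoint
  S: {a,b}  A: {b}  B: {a,b}

Compute FOLLOW by fixpoint:
initialize: $ ∈ FOLLOW(S)
[1]
  B→S B: FOLLOW(S) ⊇ FIRST(B) = {a,b}; new: +{a,b}
  S→A: FOLLOW(A) ⊇ FOLLOW(S) ⊇ {$,a,b}; new: +{$,a,b}
  S→a B: FOLLOW(B) ⊇ FOLLOW(S) ⊇ {$,a,b}; new: +{$,a,b}
  S: {$,a,b}  A: {$,a,b}  B: {$,a,b}
[2] (no change)
  S: {$,a,b}  A: {$,a,b}  B: {$,a,b}

FOLLOW(S) = ["$", "a", "b"]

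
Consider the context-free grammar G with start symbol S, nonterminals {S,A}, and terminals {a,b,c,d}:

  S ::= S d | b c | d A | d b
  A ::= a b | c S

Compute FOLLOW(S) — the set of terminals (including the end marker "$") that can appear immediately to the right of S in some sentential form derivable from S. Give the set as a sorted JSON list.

FIRST iteration:
iter 1:
  A via A→a b: +{a}
  A via A→c S: +{c}
  S via S→b c: +{b}
  S via S→d A: +{d}
  FIRST[S]={b,d}  FIRST[A]={a,c}
iter 2: done
  FIRST[S]={b,d}  FIRST[A]={a,c}

FOLLOW sets:
seed FOLLOW(S) with $
pass 1:
  S→S d: FOLLOW(S) ⊇ FIRST(d) = {d}; new: +{d}
  S→d A: FOLLOW(A) ⊇ FOLLOW(S) ⊇ {$,d}; new: +{$,d}
  FOLLOW(S)={$,d}  FOLLOW(A)={$,d}
pass 2: (stable)
  FOLLOW(S)={$,d}  FOLLOW(A)={$,d}

FOLLOW(S) = ["$", "d"]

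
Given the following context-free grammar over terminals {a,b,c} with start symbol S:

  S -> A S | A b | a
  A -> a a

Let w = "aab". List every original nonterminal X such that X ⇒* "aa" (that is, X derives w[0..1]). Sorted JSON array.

CNF form of G:
  S -> A S | A T1 | a
  A -> T0 T0
  T0 -> a
  T1 -> b

Fill CYK table bottom-up (cells [i..j] with 0 ≤ i ≤ j ≤ 1 only):
  cell(0,0) a: {S,T0}  orig:{S}
  cell(1,1) a: {S,T0}  orig:{S}
  cell(0,1) aa: {A}

Original NTs in T[0,1] deriving "aa": ["A"]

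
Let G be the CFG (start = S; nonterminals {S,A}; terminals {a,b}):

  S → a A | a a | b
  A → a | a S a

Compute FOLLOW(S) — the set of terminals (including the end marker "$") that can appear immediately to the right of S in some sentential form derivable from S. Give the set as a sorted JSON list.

FIRST sets, iterate to fixpoint:
pass 1:
  A via A→a: +{a}
  S via S→a A: +{a}
  S via S→b: +{b}
  S: {a,b}  A: {a}
pass 2: — fixpoint
  S: {a,b}  A: {a}

FOLLOW sets:
FOLLOW(S) := {$}
pass 1:
  A→a S a: FOLLOW(S) ⊇ FIRST(a) = {a}; new: +{a}
  S→a A: FOLLOW(A) ⊇ FOLLOW(S) ⊇ {$,a}; new: +{$,a}
  FOLLOW(S)={$,a}  FOLLOW(A)={$,a}
pass 2: (no change)
  FOLLOW(S)={$,a}  FOLLOW(A)={$,a}

FOLLOW(S) = ["$", "a"]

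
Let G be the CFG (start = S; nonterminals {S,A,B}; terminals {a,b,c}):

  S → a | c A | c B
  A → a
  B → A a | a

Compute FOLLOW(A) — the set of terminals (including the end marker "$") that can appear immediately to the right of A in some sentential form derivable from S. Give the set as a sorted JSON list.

FIRST sets, iterate to fixpoint:
pass 1:
  A via A→a: +{a}
  B via B→A a: +{a}
  S via S→a: +{a}
  S via S→c A: +{c}
  FIRST[S]={a,c}  FIRST[A]={a}  FIRST[B]={a}
pass 2: (no change)
  FIRST[S]={a,c}  FIRST[A]={a}  FIRST[B]={a}

FOLLOW sets:
initialize: $ ∈ FOLLOW(S)
round 1:
  B→A a: FOLLOW(A) ⊇ FIRST(a) = {a}; new: +{a}
  S→c A: FOLLOW(A) ⊇ FOLLOW(S) ⊇ {$}; new: +{$}
  S→c B: FOLLOW(B) ⊇ FOLLOW(S) ⊇ {$}; new: +{$}
  FOLLOW[S]={$}  FOLLOW[A]={$,a}  FOLLOW[B]={$}
round 2: — fixpoint
  FOLLOW[S]={$}  FOLLOW[A]={$,a}  FOLLOW[B]={$}

FOLLOW(A) = ["$", "a"]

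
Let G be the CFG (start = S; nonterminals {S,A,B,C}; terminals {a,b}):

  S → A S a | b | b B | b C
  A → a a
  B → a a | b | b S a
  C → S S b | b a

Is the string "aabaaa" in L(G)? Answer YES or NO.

CNF form of G:
  S -> A X4 | T1 B | T1 C | b
  A -> T0 T0
  B -> T0 T0 | T1 X2 | b
  C -> S X3 | T1 T0
  T0 -> a
  T1 -> b
  X2 -> S T0
  X3 -> S T1
  X4 -> S T0

CYK table (by increasing span):
  [0..0]={T0}  "a"  orig:{}
  [1..1]={T0}  "a"  orig:{}
  [2..2]={B,S,T1}  "b"  orig:{B,S}
  [3..3]={T0}  "a"  orig:{}
  [4..4]={T0}  "a"  orig:{}
  [5..5]={T0}  "a"  orig:{}
  [0..1]={A,B}  "aa"
  [1..2]=∅  "ab"
  [2..3]={C,X2,X4}  "ba"  orig:{C}
  [3..4]={A,B}  "aa"
  [4..5]={A,B}  "aa"
  [0..2]=∅  "aab"
  [1..3]=∅  "aba"
  [2..4]={S}  "baa"
  [3..5]=∅  "aaa"
  [0..3]={S}  "aaba"
  [1..4]=∅  "abaa"
  [2..5]={X2,X4}  "baaa"  orig:{}
  [0..4]={X2,X4}  "aabaa"  orig:{}
  [1..5]=∅  "abaaa"
  [0..5]={S}  "aabaaa"

S ∈ T[0,5] ⇒ YES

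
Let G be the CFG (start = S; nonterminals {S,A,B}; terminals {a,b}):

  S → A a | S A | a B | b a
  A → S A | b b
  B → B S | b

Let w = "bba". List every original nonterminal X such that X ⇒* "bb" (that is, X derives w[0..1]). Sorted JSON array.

CNF form of G:
  S -> A T1 | S A | T0 T1 | T1 B
  A -> S A | T0 T0
  B -> B S | b
  T0 -> b
  T1 -> a

CYK table (by increasing span) (cells [i..j] with 0 ≤ i ≤ j ≤ 1 only):
  cell(0,0) b: {B,T0}  orig:{B}
  cell(1,1) b: {B,T0}  orig:{B}
  cell(0,1) bb: {A}

Original NTs in T[0,1] deriving "bb": ["A"]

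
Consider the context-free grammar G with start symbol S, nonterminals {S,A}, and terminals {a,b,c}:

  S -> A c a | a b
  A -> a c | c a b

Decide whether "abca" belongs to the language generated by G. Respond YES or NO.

CNF form of G:
  S -> A X4 | T0 T2
  A -> T0 T1 | T1 X3
  T0 -> a
  T1 -> c
  T2 -> b
  X3 -> T0 T2
  X4 -> T1 T0

Fill CYK table bottom-up:
  T[0,0] 'a' = {T0}  orig:{}
  T[1,1] 'b' = {T2}  orig:{}
  T[2,2] 'c' = {T1}  orig:{}
  T[3,3] 'a' = {T0}  orig:{}
  T[0,1] 'ab' = {S,X3}  orig:{S}
  T[1,2] 'bc' = ∅
  T[2,3] 'ca' = {X4}  orig:{}
  T[0,2] 'abc' = ∅
  T[1,3] 'bca' = ∅
  T[0,3] 'abca' = ∅

S ∉ T[0,3] ⇒ NO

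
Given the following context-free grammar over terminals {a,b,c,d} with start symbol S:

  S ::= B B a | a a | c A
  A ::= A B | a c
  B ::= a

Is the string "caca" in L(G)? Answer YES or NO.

Convert to CNF:
  S -> B X2 | T0 T0 | T1 A
  A -> A B | T0 T1
  B -> a
  T0 -> a
  T1 -> c
  X2 -> B T0

CYK table (by increasing span):
  cell(0,0) c: {T1}  orig:{}
  cell(1,1) a: {B,T0}  orig:{B}
  cell(2,2) c: {T1}  orig:{}
  cell(3,3) a: {B,T0}  orig:{B}
  cell(0,1) ca: ∅
  cell(1,2) ac: {A}
  cell(2,3) ca: ∅
  cell(0,2) cac: {S}
  cell(1,3) aca: {A}
  cell(0,3) caca: {S}

S ∈ T[0,3] ⇒ YES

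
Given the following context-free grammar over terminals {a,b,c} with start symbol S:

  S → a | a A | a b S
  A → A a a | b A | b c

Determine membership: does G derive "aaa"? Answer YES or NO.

CNF form of G:
  S -> T0 A | T0 X4 | a
  A -> A X3 | T1 A | T1 T2
  T0 -> a
  T1 -> b
  T2 -> c
  X3 -> T0 T0
  X4 -> T1 S

Fill CYK table bottom-up:
  [0..0]={S,T0}  "a"  orig:{S}
  [1..1]={S,T0}  "a"  orig:{S}
  [2..2]={S,T0}  "a"  orig:{S}
  [0..1]={X3}  "aa"  orig:{}
  [1..2]={X3}  "aa"  orig:{}
  [0..2]=∅  "aaa"

S ∉ T[0,2] ⇒ NO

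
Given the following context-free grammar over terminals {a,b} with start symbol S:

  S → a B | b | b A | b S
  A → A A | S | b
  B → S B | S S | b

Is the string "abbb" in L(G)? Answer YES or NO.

Convert to CNF:
  S -> T0 B | T1 A | T1 S | b
  A -> A A | T0 B | T1 A | T1 S | b
  B -> S B | S S | b
  T0 -> a
  T1 -> b

Fill CYK table bottom-up:
  [0..0]={T0}  "a"  orig:{}
  [1..1]={A,B,S,T1}  "b"  orig:{A,B,S}
  [2..2]={A,B,S,T1}  "b"  orig:{A,B,S}
  [3..3]={A,B,S,T1}  "b"  orig:{A,B,S}
  [0..1]={A,S}  "ab"
  [1..2]={A,B,S}  "bb"
  [2..3]={A,B,S}  "bb"
  [0..2]={A,B,S}  "abb"
  [1..3]={A,B,S}  "bbb"
  [0..3]={A,B,S}  "abbb"

S ∈ T[0,3] ⇒ YES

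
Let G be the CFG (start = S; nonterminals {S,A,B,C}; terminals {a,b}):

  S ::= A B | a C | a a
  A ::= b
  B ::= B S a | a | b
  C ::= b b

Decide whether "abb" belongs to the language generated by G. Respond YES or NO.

CNF form of G:
  S -> A B | T0 C | T0 T0
  A -> b
  B -> B X2 | a | b
  C -> T1 T1
  T0 -> a
  T1 -> b
  X2 -> S T0

CYK table (by increasing span):
  T[0,0] 'a' = {B,T0}  orig:{B}
  T[1,1] 'b' = {A,B,T1}  orig:{A,B}
  T[2,2] 'b' = {A,B,T1}  orig:{A,B}
  T[0,1] 'ab' = ∅
  T[1,2] 'bb' = {C,S}
  T[0,2] 'abb' = {S}

S ∈ T[0,2] ⇒ YES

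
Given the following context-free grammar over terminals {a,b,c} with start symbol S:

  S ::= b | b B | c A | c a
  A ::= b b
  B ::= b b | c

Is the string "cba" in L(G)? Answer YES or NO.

CNF form of G:
  S -> T0 B | T1 A | T1 T2 | b
  A -> T0 T0
  B -> T0 T0 | c
  T0 -> b
  T1 -> c
  T2 -> a

CYK fill:
  [0..0]={B,T1}  "c"  orig:{B}
  [1..1]={S,T0}  "b"  orig:{S}
  [2..2]={T2}  "a"  orig:{}
  [0..1]=∅  "cb"
  [1..2]=∅  "ba"
  [0..2]=∅  "cba"

S ∉ T[0,2] ⇒ NO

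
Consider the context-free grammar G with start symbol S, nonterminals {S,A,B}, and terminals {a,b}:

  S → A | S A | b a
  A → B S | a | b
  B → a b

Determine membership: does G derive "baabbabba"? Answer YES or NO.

CNF form of G:
  S -> B S | S A | T1 T0 | a | b
  A -> B S | a | b
  B -> T0 T1
  T0 -> a
  T1 -> b

CYK fill:
  [0..0]={A,S,T1}  "b"  orig:{A,S}
  [1..1]={A,S,T0}  "a"  orig:{A,S}
  [2..2]={A,S,T0}  "a"  orig:{A,S}
  [3..3]={A,S,T1}  "b"  orig:{A,S}
  [4..4]={A,S,T1}  "b"  orig:{A,S}
  [5..5]={A,S,T0}  "a"  orig:{A,S}
  [6..6]={A,S,T1}  "b"  orig:{A,S}
  [7..7]={A,S,T1}  "b"  orig:{A,S}
  [8..8]={A,S,T0}  "a"  orig:{A,S}
  [0..1]={S}  "ba"
  [1..2]={S}  "aa"
  [2..3]={B,S}  "ab"
  [3..4]={S}  "bb"
  [4..5]={S}  "ba"
  [5..6]={B,S}  "ab"
  [6..7]={S}  "bb"
  [7..8]={S}  "ba"
  [0..2]={S}  "baa"
  [1..3]={S}  "aab"
  [2..4]={A,S}  "abb"
  [3..5]={S}  "bba"
  [4..6]={S}  "bab"
  [5..7]={A,S}  "abb"
  [6..8]={S}  "bba"
  [0..3]={S}  "baab"
  [1..4]={S}  "aabb"
  [2..5]={A,S}  "abba"
  [3..6]={S}  "bbab"
  [4..7]={S}  "babb"
  [5..8]={A,S}  "abba"
  [0..4]={S}  "baabb"
  [1..5]={S}  "aabba"
  [2..6]={A,S}  "abbab"
  [3..7]={S}  "bbabb"
  [4..8]={S}  "babba"
  [0..5]={S}  "baabba"
  [1..6]={S}  "aabbab"
  [2..7]={A,S}  "abbabb"
  [3..8]={S}  "bbabba"
  [0..6]={S}  "baabbab"
  [1..7]={S}  "aabbabb"
  [2..8]={A,S}  "abbabba"
  [0..7]={S}  "baabbabb"
  [1..8]={S}  "aabbabba"
  [0..8]={S}  "baabbabba"

S ∈ T[0,8] ⇒ YES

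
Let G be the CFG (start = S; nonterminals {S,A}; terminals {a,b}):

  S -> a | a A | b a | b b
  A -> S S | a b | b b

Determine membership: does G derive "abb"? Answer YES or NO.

CNF form of G:
  S -> T0 A | T1 T0 | T1 T1 | a
  A -> S S | T0 T1 | T1 T1
  T0 -> a
  T1 -> b

Fill CYK table bottom-up:
  T[0,0] 'a' = {S,T0}  orig:{S}
  T[1,1] 'b' = {T1}  orig:{}
  T[2,2] 'b' = {T1}  orig:{}
  T[0,1] 'ab' = {A}
  T[1,2] 'bb' = {A,S}
  T[0,2] 'abb' = {A,S}

S ∈ T[0,2] ⇒ YES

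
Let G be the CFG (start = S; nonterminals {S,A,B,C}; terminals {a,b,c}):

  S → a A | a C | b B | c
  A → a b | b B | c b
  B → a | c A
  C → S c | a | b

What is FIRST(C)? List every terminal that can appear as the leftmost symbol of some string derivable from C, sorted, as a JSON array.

Compute FIRST by fixpoint:
round 1:
  A via A→a b: +{a}
  A via A→b B: +{b}
  A via A→c b: +{c}
  B via B→a: +{a}
  B via B→c A: +{c}
  C via C→a: +{a}
  C via C→b: +{b}
  S via S→a A: +{a}
  S via S→b B: +{b}
  S via S→c: +{c}
  FIRST[S]={a,b,c}  FIRST[A]={a,b,c}  FIRST[B]={a,c}  FIRST[C]={a,b}
round 2:
  C via C→S c: +{c}
  FIRST[S]={a,b,c}  FIRST[A]={a,b,c}  FIRST[B]={a,c}  FIRST[C]={a,b,c}
round 3: (no change)
  FIRST[S]={a,b,c}  FIRST[A]={a,b,c}  FIRST[B]={a,c}  FIRST[C]={a,b,c}

FIRST(C) = ["a", "b", "c"]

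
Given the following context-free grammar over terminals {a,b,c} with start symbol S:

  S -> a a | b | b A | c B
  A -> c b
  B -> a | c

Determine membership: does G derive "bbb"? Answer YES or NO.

CNF form of G:
  S -> T0 B | T1 A | T2 T2 | b
  A -> T0 T1
  B -> a | c
  T0 -> c
  T1 -> b
  T2 -> a

Fill CYK table bottom-up:
  cell(0,0) b: {S,T1}  orig:{S}
  cell(1,1) b: {S,T1}  orig:{S}
  cell(2,2) b: {S,T1}  orig:{S}
  cell(0,1) bb: ∅
  cell(1,2) bb: ∅
  cell(0,2) bbb: ∅

S ∉ T[0,2] ⇒ NO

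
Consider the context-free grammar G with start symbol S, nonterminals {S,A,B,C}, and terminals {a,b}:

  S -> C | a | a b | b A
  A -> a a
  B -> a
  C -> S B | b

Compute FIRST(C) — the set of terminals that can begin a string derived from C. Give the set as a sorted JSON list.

FIRST iteration:
iter 1:
  A via A→a a: +{a}
  B via B→a: +{a}
  C via C→b: +{b}
  S via S→C: +{b}
  S via S→a: +{a}
  FIRST(S)={a,b}  FIRST(A)={a}  FIRST(B)={a}  FIRST(C)={b}
iter 2:
  C via C→S B: +{a}
  FIRST(S)={a,b}  FIRST(A)={a}  FIRST(B)={a}  FIRST(C)={a,b}
iter 3: — fixpoint
  FIRST(S)={a,b}  FIRST(A)={a}  FIRST(B)={a}  FIRST(C)={a,b}

FIRST(C) = ["a", "b"]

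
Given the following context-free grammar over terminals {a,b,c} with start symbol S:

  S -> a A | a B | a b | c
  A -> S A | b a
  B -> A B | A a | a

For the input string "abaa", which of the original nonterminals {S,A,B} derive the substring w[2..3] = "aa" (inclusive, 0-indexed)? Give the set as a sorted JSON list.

Convert to CNF:
  S -> T1 A | T1 B | T1 T0 | c
  A -> S A | T0 T1
  B -> A B | A T1 | a
  T0 -> b
  T1 -> a

CYK fill, restricted to cells inside w[2..3]:
  T[2,2] 'a' = {B,T1}  orig:{B}
  T[3,3] 'a' = {B,T1}  orig:{B}
  T[2,3] 'aa' = {S}

Original NTs in T[2,3] deriving "aa": ["S"]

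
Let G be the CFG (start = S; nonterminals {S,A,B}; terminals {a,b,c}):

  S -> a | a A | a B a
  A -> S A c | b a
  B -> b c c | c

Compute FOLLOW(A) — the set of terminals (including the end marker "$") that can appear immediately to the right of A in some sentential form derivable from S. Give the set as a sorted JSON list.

FIRST iteration:
pass 1:
  A via A→b a: +{b}
  B via B→b c c: +{b}
  B via B→c: +{c}
  S via S→a: +{a}
  FIRST[S]={a}  FIRST[A]={b}  FIRST[B]={b,c}
pass 2:
  A via A→S A c: +{a}
  FIRST[S]={a}  FIRST[A]={a,b}  FIRST[B]={b,c}
pass 3: (stable)
  FIRST[S]={a}  FIRST[A]={a,b}  FIRST[B]={b,c}

FOLLOW iteration:
seed FOLLOW(S) with $
round 1:
  A→S A c: FOLLOW(S) ⊇ FIRST(A) = {a,b}; new: +{a,b}
  A→S A c: FOLLOW(A) ⊇ FIRST(c) = {c}; new: +{c}
  S→a A: FOLLOW(A) ⊇ FOLLOW(S) ⊇ {$,a,b}; new: +{$,a,b}
  S→a B a: FOLLOW(B) ⊇ FIRST(a) = {a}; new: +{a}
  FOLLOW[S]={$,a,b}  FOLLOW[A]={$,a,b,c}  FOLLOW[B]={a}
round 2: (stable)
  FOLLOW[S]={$,a,b}  FOLLOW[A]={$,a,b,c}  FOLLOW[B]={a}

FOLLOW(A) = ["$", "a", "b", "c"]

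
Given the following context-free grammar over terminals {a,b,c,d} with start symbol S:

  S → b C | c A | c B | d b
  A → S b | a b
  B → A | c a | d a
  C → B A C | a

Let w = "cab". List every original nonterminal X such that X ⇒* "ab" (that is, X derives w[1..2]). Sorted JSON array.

Convert to CNF:
  S -> T0 C | T2 A | T2 B | T3 T0
  A -> S T0 | T1 T0
  B -> S T0 | T1 T0 | T2 T1 | T3 T1
  C -> B X4 | a
  T0 -> b
  T1 -> a
  T2 -> c
  T3 -> d
  X4 -> A C

Fill CYK table bottom-up, restricted to cells inside w[1..2]:
  cell(1,1) a: {C,T1}  orig:{C}
  cell(2,2) b: {T0}  orig:{}
  cell(1,2) ab: {A,B}

Original NTs in T[1,2] deriving "ab": ["A", "B"]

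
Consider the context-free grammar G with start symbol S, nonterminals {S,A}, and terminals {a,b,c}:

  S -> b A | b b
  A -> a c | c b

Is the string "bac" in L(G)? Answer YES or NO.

CNF form of G:
  S -> T2 A | T2 T2
  A -> T0 T1 | T1 T2
  T0 -> a
  T1 -> c
  T2 -> b

CYK fill:
  T[0,0] 'b' = {T2}  orig:{}
  T[1,1] 'a' = {T0}  orig:{}
  T[2,2] 'c' = {T1}  orig:{}
  T[0,1] 'ba' = ∅
  T[1,2] 'ac' = {A}
  T[0,2] 'bac' = {S}

S ∈ T[0,2] ⇒ YES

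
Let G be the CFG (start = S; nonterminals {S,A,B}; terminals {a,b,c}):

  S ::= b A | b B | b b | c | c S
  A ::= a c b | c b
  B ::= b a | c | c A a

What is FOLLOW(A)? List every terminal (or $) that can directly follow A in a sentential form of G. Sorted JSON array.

FIRST sets, iterate to fixpoint:
pass 1:
  A via A→a c b: +{a}
  A via A→c b: +{c}
  B via B→b a: +{b}
  B via B→c: +{c}
  S via S→b A: +{b}
  S via S→c: +{c}
  FIRST[S]={b,c}  FIRST[A]={a,c}  FIRST[B]={b,c}
pass 2: done
  FIRST[S]={b,c}  FIRST[A]={a,c}  FIRST[B]={b,c}

Compute FOLLOW by fixpoint:
seed FOLLOW(S) with $
pass 1:
  B→c A a: FOLLOW(A) ⊇ FIRST(a) = {a}; new: +{a}
  S→b A: FOLLOW(A) ⊇ FOLLOW(S) ⊇ {$}; new: +{$}
  S→b B: FOLLOW(B) ⊇ FOLLOW(S) ⊇ {$}; new: +{$}
  S: {$}  A: {$,a}  B: {$}
pass 2: (no change)
  S: {$}  A: {$,a}  B: {$}

FOLLOW(A) = ["$", "a"]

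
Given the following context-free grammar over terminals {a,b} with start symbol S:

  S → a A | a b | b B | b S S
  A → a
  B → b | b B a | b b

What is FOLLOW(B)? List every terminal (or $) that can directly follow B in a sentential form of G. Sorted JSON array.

FIRST sets, iterate to fixpoint:
pass 1:
  A via A→a: +{a}
  B via B→b: +{b}
  S via S→a A: +{a}
  S via S→b B: +{b}
  FIRST[S]={a,b}  FIRST[A]={a}  FIRST[B]={b}
pass 2: done
  FIRST[S]={a,b}  FIRST[A]={a}  FIRST[B]={b}

FOLLOW iteration:
FOLLOW(S) := {$}
[1]
  B→b B a: FOLLOW(B) ⊇ FIRST(a) = {a}; new: +{a}
  S→a A: FOLLOW(A) ⊇ FOLLOW(S) ⊇ {$}; new: +{$}
  S→b B: FOLLOW(B) ⊇ FOLLOW(S) ⊇ {$}; new: +{$}
  S→b S S: FOLLOW(S) ⊇ FIRST(S) = {a,b}; new: +{a,b}
  FOLLOW[S]={$,a,b}  FOLLOW[A]={$}  FOLLOW[B]={$,a}
[2]
  S→a A: FOLLOW(A) ⊇ FOLLOW(S) ⊇ {$,a,b}; new: +{a,b}
  S→b B: FOLLOW(B) ⊇ FOLLOW(S) ⊇ {$,a,b}; new: +{b}
  FOLLOW[S]={$,a,b}  FOLLOW[A]={$,a,b}  FOLLOW[B]={$,a,b}
[3] done
  FOLLOW[S]={$,a,b}  FOLLOW[A]={$,a,b}  FOLLOW[B]={$,a,b}

FOLLOW(B) = ["$", "a", "b"]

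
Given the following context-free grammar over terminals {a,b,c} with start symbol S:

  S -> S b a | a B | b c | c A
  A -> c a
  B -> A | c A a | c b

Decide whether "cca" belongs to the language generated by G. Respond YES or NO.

Convert to CNF:
  S -> S X4 | T0 A | T1 B | T2 T0
  A -> T0 T1
  B -> T0 T1 | T0 T2 | T0 X3
  T0 -> c
  T1 -> a
  T2 -> b
  X3 -> A T1
  X4 -> T2 T1

CYK fill:
  cell(0,0) c: {T0}  orig:{}
  cell(1,1) c: {T0}  orig:{}
  cell(2,2) a: {T1}  orig:{}
  cell(0,1) cc: ∅
  cell(1,2) ca: {A,B}
  cell(0,2) cca: {S}

S ∈ T[0,2] ⇒ YES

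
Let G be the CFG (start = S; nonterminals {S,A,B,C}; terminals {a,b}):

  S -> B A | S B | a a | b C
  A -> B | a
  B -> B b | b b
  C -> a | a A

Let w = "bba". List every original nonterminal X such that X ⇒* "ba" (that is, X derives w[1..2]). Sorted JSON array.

CNF form of G:
  S -> B A | S B | T0 C | T1 T1
  A -> B T0 | T0 T0 | a
  B -> B T0 | T0 T0
  C -> T1 A | a
  T0 -> b
  T1 -> a

CYK fill (cells [i..j] with 1 ≤ i ≤ j ≤ 2 only):
  cell(1,1) b: {T0}  orig:{}
  cell(2,2) a: {A,C,T1}  orig:{A,C}
  cell(1,2) ba: {S}

Original NTs in T[1,2] deriving "ba": ["S"]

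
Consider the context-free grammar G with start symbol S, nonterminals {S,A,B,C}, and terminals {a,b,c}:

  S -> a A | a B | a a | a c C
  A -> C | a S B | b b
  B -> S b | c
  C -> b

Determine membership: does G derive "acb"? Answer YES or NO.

CNF form of G:
  S -> T0 A | T0 B | T0 T0 | T0 X4
  A -> T0 X3 | T1 T1 | b
  B -> S T1 | c
  C -> b
  T0 -> a
  T1 -> b
  T2 -> c
  X3 -> S B
  X4 -> T2 C

CYK fill:
  [0..0]={T0}  "a"  orig:{}
  [1..1]={B,T2}  "c"  orig:{B}
  [2..2]={A,C,T1}  "b"  orig:{A,C}
  [0..1]={S}  "ac"
  [1..2]={X4}  "cb"  orig:{}
  [0..2]={B,S}  "acb"

S ∈ T[0,2] ⇒ YES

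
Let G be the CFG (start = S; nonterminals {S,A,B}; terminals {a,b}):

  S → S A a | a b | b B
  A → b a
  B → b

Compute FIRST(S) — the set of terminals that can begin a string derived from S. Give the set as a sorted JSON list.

FIRST iteration:
pass 1:
  A via A→b a: +{b}
  B via B→b: +{b}
  S via S→a b: +{a}
  S via S→b B: +{b}
  FIRST(S)={a,b}  FIRST(A)={b}  FIRST(B)={b}
pass 2: done
  FIRST(S)={a,b}  FIRST(A)={b}  FIRST(B)={b}

FIRST(S) = ["a", "b"]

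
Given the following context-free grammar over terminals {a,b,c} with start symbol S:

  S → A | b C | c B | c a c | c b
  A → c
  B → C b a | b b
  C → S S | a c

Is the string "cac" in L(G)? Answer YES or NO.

CNF form of G:
  S -> T0 C | T2 B | T2 T0 | T2 X4 | c
  A -> c
  B -> C X3 | T0 T0
  C -> S S | T1 T2
  T0 -> b
  T1 -> a
  T2 -> c
  X3 -> T0 T1
  X4 -> T1 T2

Fill CYK table bottom-up:
  [0..0]={A,S,T2}  "c"  orig:{A,S}
  [1..1]={T1}  "a"  orig:{}
  [2..2]={A,S,T2}  "c"  orig:{A,S}
  [0..1]=∅  "ca"
  [1..2]={C,X4}  "ac"  orig:{C}
  [0..2]={S}  "cac"

S ∈ T[0,2] ⇒ YES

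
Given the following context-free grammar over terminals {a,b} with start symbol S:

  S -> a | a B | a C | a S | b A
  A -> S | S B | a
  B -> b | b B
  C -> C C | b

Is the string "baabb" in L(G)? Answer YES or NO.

Convert to CNF:
  S -> T0 B | T0 C | T0 S | T1 A | a
  A -> S B | T0 B | T0 C | T0 S | T1 A | a
  B -> T1 B | b
  C -> C C | b
  T0 -> a
  T1 -> b

CYK table (by increasing span):
  [0..0]={B,C,T1}  "b"  orig:{B,C}
  [1..1]={A,S,T0}  "a"  orig:{A,S}
  [2..2]={A,S,T0}  "a"  orig:{A,S}
  [3..3]={B,C,T1}  "b"  orig:{B,C}
  [4..4]={B,C,T1}  "b"  orig:{B,C}
  [0..1]={A,S}  "ba"
  [1..2]={A,S}  "aa"
  [2..3]={A,S}  "ab"
  [3..4]={B,C}  "bb"
  [0..2]={A,S}  "baa"
  [1..3]={A,S}  "aab"
  [2..4]={A,S}  "abb"
  [0..3]={A,S}  "baab"
  [1..4]={A,S}  "aabb"
  [0..4]={A,S}  "baabb"

S ∈ T[0,4] ⇒ YES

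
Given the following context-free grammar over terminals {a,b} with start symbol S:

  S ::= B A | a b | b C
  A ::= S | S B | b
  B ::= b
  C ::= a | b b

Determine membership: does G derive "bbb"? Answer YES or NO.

Convert to CNF:
  S -> B A | T0 T1 | T1 C
  A -> B A | S B | T0 T1 | T1 C | b
  B -> b
  C -> T1 T1 | a
  T0 -> a
  T1 -> b

Fill CYK table bottom-up:
  [0..0]={A,B,T1}  "b"  orig:{A,B}
  [1..1]={A,B,T1}  "b"  orig:{A,B}
  [2..2]={A,B,T1}  "b"  orig:{A,B}
  [0..1]={A,C,S}  "bb"
  [1..2]={A,C,S}  "bb"
  [0..2]={A,S}  "bbb"

S ∈ T[0,2] ⇒ YES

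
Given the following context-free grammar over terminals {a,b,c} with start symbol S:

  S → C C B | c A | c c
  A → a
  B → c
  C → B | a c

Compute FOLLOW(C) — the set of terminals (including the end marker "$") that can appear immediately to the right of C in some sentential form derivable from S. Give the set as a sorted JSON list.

Compute FIRST by fixpoint:
round 1:
  A via A→a: +{a}
  B via B→c: +{c}
  C via C→B: +{c}
  C via C→a c: +{a}
  S via S→C C B: +{a,c}
  FIRST(S)={a,c}  FIRST(A)={a}  FIRST(B)={c}  FIRST(C)={a,c}
round 2: (no change)
  FIRST(S)={a,c}  FIRST(A)={a}  FIRST(B)={c}  FIRST(C)={a,c}

FOLLOW iteration:
FOLLOW(S) := {$}
[1]
  S→C C B: FOLLOW(C) ⊇ FIRST(C) = {a,c}; new: +{a,c}
  S→C C B: FOLLOW(B) ⊇ FOLLOW(S) ⊇ {$}; new: +{$}
  S→c A: FOLLOW(A) ⊇ FOLLOW(S) ⊇ {$}; new: +{$}
  FOLLOW[S]={$}  FOLLOW[A]={$}  FOLLOW[B]={$}  FOLLOW[C]={a,c}
[2]
  C→B: FOLLOW(B) ⊇ FOLLOW(C) ⊇ {a,c}; new: +{a,c}
  FOLLOW[S]={$}  FOLLOW[A]={$}  FOLLOW[B]={$,a,c}  FOLLOW[C]={a,c}
[3] — fixpoint
  FOLLOW[S]={$}  FOLLOW[A]={$}  FOLLOW[B]={$,a,c}  FOLLOW[C]={a,c}

FOLLOW(C) = ["a", "c"]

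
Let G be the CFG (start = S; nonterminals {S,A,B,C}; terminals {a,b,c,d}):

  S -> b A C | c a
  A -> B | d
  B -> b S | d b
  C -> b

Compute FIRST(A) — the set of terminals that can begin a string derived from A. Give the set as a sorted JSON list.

FIRST iteration:
iter 1:
  A via A→d: +{d}
  B via B→b S: +{b}
  B via B→d b: +{d}
  C via C→b: +{b}
  S via S→b A C: +{b}
  S via S→c a: +{c}
  FIRST[S]={b,c}  FIRST[A]={d}  FIRST[B]={b,d}  FIRST[C]={b}
iter 2:
  A via A→B: +{b}
  FIRST[S]={b,c}  FIRST[A]={b,d}  FIRST[B]={b,d}  FIRST[C]={b}
iter 3: (no change)
  FIRST[S]={b,c}  FIRST[A]={b,d}  FIRST[B]={b,d}  FIRST[C]={b}

FIRST(A) = ["b", "d"]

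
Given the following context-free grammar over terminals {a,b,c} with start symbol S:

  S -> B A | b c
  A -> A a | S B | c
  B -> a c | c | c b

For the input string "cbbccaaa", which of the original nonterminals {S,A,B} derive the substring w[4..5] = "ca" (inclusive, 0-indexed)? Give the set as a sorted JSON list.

CNF form of G:
  S -> B A | T2 T1
  A -> A T0 | S B | c
  B -> T0 T1 | T1 T2 | c
  T0 -> a
  T1 -> c
  T2 -> b

CYK fill (cells [i..j] with 4 ≤ i ≤ j ≤ 5 only):
  [4..4]={A,B,T1}  "c"  orig:{A,B}
  [5..5]={T0}  "a"  orig:{}
  [4..5]={A}  "ca"

Original NTs in T[4,5] deriving "ca": ["A"]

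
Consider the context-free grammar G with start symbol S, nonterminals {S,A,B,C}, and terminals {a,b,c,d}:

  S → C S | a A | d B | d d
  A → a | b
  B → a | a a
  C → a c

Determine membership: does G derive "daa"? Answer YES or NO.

Convert to CNF:
  S -> C S | T0 A | T2 B | T2 T2
  A -> a | b
  B -> T0 T0 | a
  C -> T0 T1
  T0 -> a
  T1 -> c
  T2 -> d

Fill CYK table bottom-up:
  [0..0]={T2}  "d"  orig:{}
  [1..1]={A,B,T0}  "a"  orig:{A,B}
  [2..2]={A,B,T0}  "a"  orig:{A,B}
  [0..1]={S}  "da"
  [1..2]={B,S}  "aa"
  [0..2]={S}  "daa"

S ∈ T[0,2] ⇒ YES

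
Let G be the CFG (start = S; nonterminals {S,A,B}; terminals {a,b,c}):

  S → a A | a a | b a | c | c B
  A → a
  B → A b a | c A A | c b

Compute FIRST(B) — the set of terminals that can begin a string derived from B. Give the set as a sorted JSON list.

FIRST sets, iterate to fixpoint:
round 1:
  A via A→a: +{a}
  B via B→A b a: +{a}
  B via B→c A A: +{c}
  S via S→a A: +{a}
  S via S→b a: +{b}
  S via S→c: +{c}
  FIRST[S]={a,b,c}  FIRST[A]={a}  FIRST[B]={a,c}
round 2: done
  FIRST[S]={a,b,c}  FIRST[A]={a}  FIRST[B]={a,c}

FIRST(B) = ["a", "c"]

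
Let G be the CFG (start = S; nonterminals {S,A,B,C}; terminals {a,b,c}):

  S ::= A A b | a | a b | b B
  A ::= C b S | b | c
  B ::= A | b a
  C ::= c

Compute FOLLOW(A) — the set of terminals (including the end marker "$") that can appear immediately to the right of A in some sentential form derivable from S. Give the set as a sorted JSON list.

FIRST sets, iterate to fixpoint:
[1]
  A via A→b: +{b}
  A via A→c: +{c}
  B via B→A: +{b,c}
  C via C→c: +{c}
  S via S→A A b: +{b,c}
  S via S→a: +{a}
  FIRST(S)={a,b,c}  FIRST(A)={b,c}  FIRST(B)={b,c}  FIRST(C)={c}
[2] (stable)
  FIRST(S)={a,b,c}  FIRST(A)={b,c}  FIRST(B)={b,c}  FIRST(C)={c}

FOLLOW iteration:
initialize: $ ∈ FOLLOW(S)
round 1:
  A→C b S: FOLLOW(C) ⊇ FIRST(b) = {b}; new: +{b}
  S→A A b: FOLLOW(A) ⊇ FIRST(A) = {b,c}; new: +{b,c}
  S→b B: FOLLOW(B) ⊇ FOLLOW(S) ⊇ {$}; new: +{$}
  S: {$}  A: {b,c}  B: {$}  C: {b}
round 2:
  A→C b S: FOLLOW(S) ⊇ FOLLOW(A) ⊇ {b,c}; new: +{b,c}
  B→A: FOLLOW(A) ⊇ FOLLOW(B) ⊇ {$}; new: +{$}
  S→b B: FOLLOW(B) ⊇ FOLLOW(S) ⊇ {$,b,c}; new: +{b,c}
  S: {$,b,c}  A: {$,b,c}  B: {$,b,c}  C: {b}
round 3: done
  S: {$,b,c}  A: {$,b,c}  B: {$,b,c}  C: {b}

FOLLOW(A) = ["$", "b", "c"]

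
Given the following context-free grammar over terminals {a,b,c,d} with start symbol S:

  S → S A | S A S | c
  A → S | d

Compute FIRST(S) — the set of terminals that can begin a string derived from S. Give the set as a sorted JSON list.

FIRST iteration:
iter 1:
  A via A→d: +{d}
  S via S→c: +{c}
  S: {c}  A: {d}
iter 2:
  A via A→S: +{c}
  S: {c}  A: {c,d}
iter 3: (no change)
  S: {c}  A: {c,d}

FIRST(S) = ["c"]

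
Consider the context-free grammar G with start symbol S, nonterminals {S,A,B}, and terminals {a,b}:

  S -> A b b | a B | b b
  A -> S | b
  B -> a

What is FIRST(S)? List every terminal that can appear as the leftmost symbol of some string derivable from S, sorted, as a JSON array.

Compute FIRST by fixpoint:
[1]
  A via A→b: +{b}
  B via B→a: +{a}
  S via S→A b b: +{b}
  S via S→a B: +{a}
  FIRST[S]={a,b}  FIRST[A]={b}  FIRST[B]={a}
[2]
  A via A→S: +{a}
  FIRST[S]={a,b}  FIRST[A]={a,b}  FIRST[B]={a}
[3] — fixpoint
  FIRST[S]={a,b}  FIRST[A]={a,b}  FIRST[B]={a}

FIRST(S) = ["a", "b"]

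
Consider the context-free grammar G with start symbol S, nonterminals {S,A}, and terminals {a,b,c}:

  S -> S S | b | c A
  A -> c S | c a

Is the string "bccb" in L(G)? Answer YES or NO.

CNF form of G:
  S -> S S | T0 A | b
  A -> T0 S | T0 T1
  T0 -> c
  T1 -> a

CYK fill:
  [0..0]={S}  "b"
  [1..1]={T0}  "c"  orig:{}
  [2..2]={T0}  "c"  orig:{}
  [3..3]={S}  "b"
  [0..1]=∅  "bc"
  [1..2]=∅  "cc"
  [2..3]={A}  "cb"
  [0..2]=∅  "bcc"
  [1..3]={S}  "ccb"
  [0..3]={S}  "bccb"

S ∈ T[0,3] ⇒ YES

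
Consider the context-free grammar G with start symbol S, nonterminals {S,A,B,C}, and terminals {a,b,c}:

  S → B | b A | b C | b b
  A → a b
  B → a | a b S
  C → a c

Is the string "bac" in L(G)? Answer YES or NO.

CNF form of G:
  S -> T0 X4 | T1 A | T1 C | T1 T1 | a
  A -> T0 T1
  B -> T0 X3 | a
  C -> T0 T2
  T0 -> a
  T1 -> b
  T2 -> c
  X3 -> T1 S
  X4 -> T1 S

CYK table (by increasing span):
  T[0,0] 'b' = {T1}  orig:{}
  T[1,1] 'a' = {B,S,T0}  orig:{B,S}
  T[2,2] 'c' = {T2}  orig:{}
  T[0,1] 'ba' = {X3,X4}  orig:{}
  T[1,2] 'ac' = {C}
  T[0,2] 'bac' = {S}

S ∈ T[0,2] ⇒ YES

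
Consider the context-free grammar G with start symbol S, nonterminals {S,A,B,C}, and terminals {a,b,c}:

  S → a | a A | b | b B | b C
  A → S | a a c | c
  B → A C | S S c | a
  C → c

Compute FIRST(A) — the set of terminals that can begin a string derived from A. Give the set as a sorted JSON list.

FIRST iteration:
iter 1:
  A via A→a a c: +{a}
  A via A→c: +{c}
  B via B→A C: +{a,c}
  C via C→c: +{c}
  S via S→a: +{a}
  S via S→b: +{b}
  FIRST[S]={a,b}  FIRST[A]={a,c}  FIRST[B]={a,c}  FIRST[C]={c}
iter 2:
  A via A→S: +{b}
  B via B→A C: +{b}
  FIRST[S]={a,b}  FIRST[A]={a,b,c}  FIRST[B]={a,b,c}  FIRST[C]={c}
iter 3: (stable)
  FIRST[S]={a,b}  FIRST[A]={a,b,c}  FIRST[B]={a,b,c}  FIRST[C]={c}

FIRST(A) = ["a", "b", "c"]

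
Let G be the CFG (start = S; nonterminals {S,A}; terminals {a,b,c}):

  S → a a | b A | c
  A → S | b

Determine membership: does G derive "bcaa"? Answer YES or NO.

Convert to CNF:
  S -> T0 T0 | T1 A | c
  A -> T0 T0 | T1 A | b | c
  T0 -> a
  T1 -> b

CYK table (by increasing span):
  cell(0,0) b: {A,T1}  orig:{A}
  cell(1,1) c: {A,S}
  cell(2,2) a: {T0}  orig:{}
  cell(3,3) a: {T0}  orig:{}
  cell(0,1) bc: {A,S}
  cell(1,2) ca: ∅
  cell(2,3) aa: {A,S}
  cell(0,2) bca: ∅
  cell(1,3) caa: ∅
  cell(0,3) bcaa: ∅

S ∉ T[0,3] ⇒ NO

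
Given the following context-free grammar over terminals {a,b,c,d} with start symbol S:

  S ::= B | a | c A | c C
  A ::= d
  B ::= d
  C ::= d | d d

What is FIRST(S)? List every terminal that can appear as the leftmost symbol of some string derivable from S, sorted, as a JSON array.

FIRST sets, iterate to fixpoint:
iter 1:
  A via A→d: +{d}
  B via B→d: +{d}
  C via C→d: +{d}
  S via S→B: +{d}
  S via S→a: +{a}
  S via S→c A: +{c}
  FIRST[S]={a,c,d}  FIRST[A]={d}  FIRST[B]={d}  FIRST[C]={d}
iter 2: (stable)
  FIRST[S]={a,c,d}  FIRST[A]={d}  FIRST[B]={d}  FIRST[C]={d}

FIRST(S) = ["a", "c", "d"]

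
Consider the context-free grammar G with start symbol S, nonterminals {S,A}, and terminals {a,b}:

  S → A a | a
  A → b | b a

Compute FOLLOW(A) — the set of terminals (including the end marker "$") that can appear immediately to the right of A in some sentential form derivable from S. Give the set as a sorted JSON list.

Compute FIRST by fixpoint:
pass 1:
  A via A→b: +{b}
  S via S→A a: +{b}
  S via S→a: +{a}
  FIRST[S]={a,b}  FIRST[A]={b}
pass 2: (no change)
  FIRST[S]={a,b}  FIRST[A]={b}

FOLLOW iteration:
initialize: $ ∈ FOLLOW(S)
iter 1:
  S→A a: FOLLOW(A) ⊇ FIRST(a) = {a}; new: +{a}
  S: {$}  A: {a}
iter 2: done
  S: {$}  A: {a}

FOLLOW(A) = ["a"]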